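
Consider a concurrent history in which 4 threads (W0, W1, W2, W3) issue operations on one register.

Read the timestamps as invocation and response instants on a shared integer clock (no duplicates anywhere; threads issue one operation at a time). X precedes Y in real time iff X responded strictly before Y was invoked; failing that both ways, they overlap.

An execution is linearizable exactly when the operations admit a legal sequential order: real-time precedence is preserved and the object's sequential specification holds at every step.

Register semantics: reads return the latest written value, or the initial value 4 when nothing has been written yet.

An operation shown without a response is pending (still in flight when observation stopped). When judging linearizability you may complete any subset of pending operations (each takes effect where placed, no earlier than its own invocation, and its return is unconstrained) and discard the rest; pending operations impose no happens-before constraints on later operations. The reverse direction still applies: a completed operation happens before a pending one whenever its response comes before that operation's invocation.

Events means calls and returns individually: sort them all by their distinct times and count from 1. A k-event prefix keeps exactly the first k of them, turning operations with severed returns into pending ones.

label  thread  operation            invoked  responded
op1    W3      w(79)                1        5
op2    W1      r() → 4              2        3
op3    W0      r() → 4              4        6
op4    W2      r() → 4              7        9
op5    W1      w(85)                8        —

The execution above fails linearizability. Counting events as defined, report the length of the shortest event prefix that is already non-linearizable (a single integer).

9

a valid linearization of events 1..8 exists, for instance op2, op3, op1:
step 1: op2 r() → 4 — value 4
step 2: op3 r() → 4 — value 4
step 3: op1 w(79) — value 79
at event 9 (op4's time-9 response) nothing linearizes any more
every completion of the 1 pending operation (op5) was checked; none linearizes
for example op1, op2, op3, op4 (pending dropped) fails at step 2: op2 r() → 4 is not legal there
for example op2, op1, op3, op4 (pending dropped) fails at step 3: op3 r() → 4 is not legal there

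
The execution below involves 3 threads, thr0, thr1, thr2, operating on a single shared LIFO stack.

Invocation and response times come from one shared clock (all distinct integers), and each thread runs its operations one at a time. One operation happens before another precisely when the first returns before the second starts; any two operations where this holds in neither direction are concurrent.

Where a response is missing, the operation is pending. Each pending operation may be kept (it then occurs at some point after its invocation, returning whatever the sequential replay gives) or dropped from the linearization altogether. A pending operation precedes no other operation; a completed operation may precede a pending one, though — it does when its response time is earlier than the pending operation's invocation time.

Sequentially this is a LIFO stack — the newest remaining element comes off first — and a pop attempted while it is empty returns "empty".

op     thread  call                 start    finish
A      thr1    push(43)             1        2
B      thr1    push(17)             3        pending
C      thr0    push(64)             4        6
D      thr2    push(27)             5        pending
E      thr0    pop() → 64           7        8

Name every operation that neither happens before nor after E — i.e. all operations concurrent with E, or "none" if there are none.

E runs from 7 to 8; window-overlapping ops are concurrent
A [1,2]: before
B [3,…): concurrent
C [4,6]: before
D [5,…): concurrent

B, D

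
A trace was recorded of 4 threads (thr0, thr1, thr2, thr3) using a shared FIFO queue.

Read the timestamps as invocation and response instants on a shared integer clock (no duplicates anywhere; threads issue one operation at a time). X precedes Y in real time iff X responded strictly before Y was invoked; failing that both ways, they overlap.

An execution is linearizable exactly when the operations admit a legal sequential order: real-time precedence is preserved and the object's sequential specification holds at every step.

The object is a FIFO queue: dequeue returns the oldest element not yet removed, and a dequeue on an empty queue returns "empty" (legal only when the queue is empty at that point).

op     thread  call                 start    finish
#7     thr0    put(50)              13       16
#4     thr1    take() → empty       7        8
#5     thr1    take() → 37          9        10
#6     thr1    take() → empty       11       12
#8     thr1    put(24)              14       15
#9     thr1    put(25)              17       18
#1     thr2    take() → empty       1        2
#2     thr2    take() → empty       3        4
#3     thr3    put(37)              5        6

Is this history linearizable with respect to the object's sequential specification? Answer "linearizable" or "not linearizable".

not linearizable

prefix check: 1..7 passes, 1..8 fails once #4's time-8 response joins
exactly one order of the 4 completed ops respects real time; the FIFO queue replay fails
for example #1, #2, #3, #4 fails at step 4: #4 take() → empty is not legal there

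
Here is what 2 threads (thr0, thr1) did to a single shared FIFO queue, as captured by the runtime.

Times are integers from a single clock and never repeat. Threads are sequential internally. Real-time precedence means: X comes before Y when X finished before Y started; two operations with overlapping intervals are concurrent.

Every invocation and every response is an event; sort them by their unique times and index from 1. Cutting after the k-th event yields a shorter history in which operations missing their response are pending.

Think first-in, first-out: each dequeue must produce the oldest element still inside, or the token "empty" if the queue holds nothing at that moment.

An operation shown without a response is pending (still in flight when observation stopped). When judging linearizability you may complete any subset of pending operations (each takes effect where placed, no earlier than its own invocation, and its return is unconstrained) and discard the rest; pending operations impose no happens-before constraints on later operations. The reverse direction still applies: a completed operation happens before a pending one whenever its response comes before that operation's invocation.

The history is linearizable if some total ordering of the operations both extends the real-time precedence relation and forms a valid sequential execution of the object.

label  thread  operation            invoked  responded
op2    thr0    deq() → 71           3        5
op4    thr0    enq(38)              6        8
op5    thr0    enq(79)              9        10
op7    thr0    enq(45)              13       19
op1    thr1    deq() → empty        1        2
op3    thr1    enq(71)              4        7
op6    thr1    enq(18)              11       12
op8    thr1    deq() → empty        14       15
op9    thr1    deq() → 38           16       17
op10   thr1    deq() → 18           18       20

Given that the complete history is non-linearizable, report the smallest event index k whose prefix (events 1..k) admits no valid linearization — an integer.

15

events 1..14 are linearizable, e.g. via op1, op3, op2, op4, op5, op6:
1. op1 deq() → empty, leaving queue <>
2. op3 enq(71), leaving queue <71>
3. op2 deq() → 71, leaving queue <>
4. op4 enq(38), leaving queue <38>
5. op5 enq(79), leaving queue <38,79>
6. op6 enq(18), leaving queue <38,79,18>
adding event 15 (op8 responds at 15) leaves no legal real-time order
completion choices over the 1 pending operation (op7) were checked; none helps
sample order op1, op2, op3, op4, op5, op6, op8 (pending dropped) stalls at step 2 — op2 deq() → 71 has no legal effect
sample order op1, op2, op4, op3, op5, op6, op8 (pending dropped) stalls at step 2 — op2 deq() → 71 has no legal effect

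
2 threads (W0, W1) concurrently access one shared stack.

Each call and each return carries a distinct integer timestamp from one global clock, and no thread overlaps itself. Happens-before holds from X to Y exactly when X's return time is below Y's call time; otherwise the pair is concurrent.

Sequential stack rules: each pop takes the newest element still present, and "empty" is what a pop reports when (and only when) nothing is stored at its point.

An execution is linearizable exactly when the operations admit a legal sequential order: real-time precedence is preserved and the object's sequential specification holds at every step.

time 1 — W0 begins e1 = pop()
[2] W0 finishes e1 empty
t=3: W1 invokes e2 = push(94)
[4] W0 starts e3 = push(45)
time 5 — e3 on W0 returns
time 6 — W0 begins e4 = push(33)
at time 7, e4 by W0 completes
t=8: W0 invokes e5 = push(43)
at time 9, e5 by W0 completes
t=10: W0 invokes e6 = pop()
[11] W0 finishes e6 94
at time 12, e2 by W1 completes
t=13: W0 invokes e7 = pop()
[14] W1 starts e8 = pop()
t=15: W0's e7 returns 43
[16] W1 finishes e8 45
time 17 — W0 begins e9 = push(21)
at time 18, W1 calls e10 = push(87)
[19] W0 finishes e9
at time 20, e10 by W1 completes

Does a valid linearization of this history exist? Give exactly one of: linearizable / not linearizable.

not linearizable

through event 15 a valid linearization exists; event 16 (e8 responding at time 16) ends that
checked exhaustively: 10 real-time-consistent orders of 8 completed operations, zero legal stack replays
for example e1, e2, e3, e4, e5, e6, e7, e8 fails at step 6: e6 pop() → 94 is not legal there
for example e1, e2, e3, e4, e5, e6, e8, e7 fails at step 6: e6 pop() → 94 is not legal there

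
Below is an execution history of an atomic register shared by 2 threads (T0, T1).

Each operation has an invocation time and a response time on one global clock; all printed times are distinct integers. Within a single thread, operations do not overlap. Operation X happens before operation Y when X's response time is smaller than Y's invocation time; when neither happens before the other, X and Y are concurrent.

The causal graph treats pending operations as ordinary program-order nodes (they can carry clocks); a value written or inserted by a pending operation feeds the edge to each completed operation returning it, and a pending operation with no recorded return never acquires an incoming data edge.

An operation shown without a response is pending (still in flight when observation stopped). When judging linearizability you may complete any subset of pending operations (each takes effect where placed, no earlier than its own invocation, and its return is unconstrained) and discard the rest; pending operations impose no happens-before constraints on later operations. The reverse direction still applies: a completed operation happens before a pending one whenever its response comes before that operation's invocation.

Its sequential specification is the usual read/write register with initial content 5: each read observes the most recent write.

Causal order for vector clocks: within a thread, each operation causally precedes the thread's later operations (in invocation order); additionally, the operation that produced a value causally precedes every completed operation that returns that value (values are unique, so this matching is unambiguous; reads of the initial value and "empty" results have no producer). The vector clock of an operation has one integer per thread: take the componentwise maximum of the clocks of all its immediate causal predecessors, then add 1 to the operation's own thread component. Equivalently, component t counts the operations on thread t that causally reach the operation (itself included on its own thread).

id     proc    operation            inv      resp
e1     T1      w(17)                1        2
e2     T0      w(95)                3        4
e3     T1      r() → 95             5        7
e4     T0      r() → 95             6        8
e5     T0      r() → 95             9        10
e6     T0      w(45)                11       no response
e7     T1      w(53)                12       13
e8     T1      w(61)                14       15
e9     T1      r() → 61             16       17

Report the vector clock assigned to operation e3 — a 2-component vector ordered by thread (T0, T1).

e1, invoked 1, has no incoming edges; only T1's bump applies → (0, 1)
e2, invoked 3, has no incoming edges; only T0's bump applies → (1, 0)
VC(e4, invoked at 6): max of VC(e2)=(1, 0), then +1 on thread T0 → (2, 0)
VC(e3, invoked at 5): max of VC(e1)=(0, 1), VC(e2)=(1, 0), then +1 on thread T1 → (1, 2)
VC(e5, invoked at 9): max of VC(e2)=(1, 0), VC(e4)=(2, 0), then +1 on thread T0 → (3, 0)
VC(e7, invoked at 12): max of VC(e3)=(1, 2), then +1 on thread T1 → (1, 3)
VC(e6, invoked at 11): max of VC(e5)=(3, 0), then +1 on thread T0 → (4, 0)
VC(e8, invoked at 14): max of VC(e7)=(1, 3), then +1 on thread T1 → (1, 4)
VC(e9, invoked at 16): max of VC(e8)=(1, 4), then +1 on thread T1 → (1, 5)
target: VC(e3) = (1, 2)

(1, 2)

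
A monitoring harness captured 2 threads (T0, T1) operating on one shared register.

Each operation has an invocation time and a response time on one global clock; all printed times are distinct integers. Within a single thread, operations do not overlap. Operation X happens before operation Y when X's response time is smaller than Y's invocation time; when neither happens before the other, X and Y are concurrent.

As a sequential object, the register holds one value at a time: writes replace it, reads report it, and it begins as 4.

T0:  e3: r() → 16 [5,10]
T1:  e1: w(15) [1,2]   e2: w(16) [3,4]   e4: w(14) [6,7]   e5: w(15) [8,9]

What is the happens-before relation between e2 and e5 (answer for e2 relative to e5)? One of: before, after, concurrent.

e2 spans [3,4], e5 spans [8,9]
resp(e2)=4 < inv(e5)=8

before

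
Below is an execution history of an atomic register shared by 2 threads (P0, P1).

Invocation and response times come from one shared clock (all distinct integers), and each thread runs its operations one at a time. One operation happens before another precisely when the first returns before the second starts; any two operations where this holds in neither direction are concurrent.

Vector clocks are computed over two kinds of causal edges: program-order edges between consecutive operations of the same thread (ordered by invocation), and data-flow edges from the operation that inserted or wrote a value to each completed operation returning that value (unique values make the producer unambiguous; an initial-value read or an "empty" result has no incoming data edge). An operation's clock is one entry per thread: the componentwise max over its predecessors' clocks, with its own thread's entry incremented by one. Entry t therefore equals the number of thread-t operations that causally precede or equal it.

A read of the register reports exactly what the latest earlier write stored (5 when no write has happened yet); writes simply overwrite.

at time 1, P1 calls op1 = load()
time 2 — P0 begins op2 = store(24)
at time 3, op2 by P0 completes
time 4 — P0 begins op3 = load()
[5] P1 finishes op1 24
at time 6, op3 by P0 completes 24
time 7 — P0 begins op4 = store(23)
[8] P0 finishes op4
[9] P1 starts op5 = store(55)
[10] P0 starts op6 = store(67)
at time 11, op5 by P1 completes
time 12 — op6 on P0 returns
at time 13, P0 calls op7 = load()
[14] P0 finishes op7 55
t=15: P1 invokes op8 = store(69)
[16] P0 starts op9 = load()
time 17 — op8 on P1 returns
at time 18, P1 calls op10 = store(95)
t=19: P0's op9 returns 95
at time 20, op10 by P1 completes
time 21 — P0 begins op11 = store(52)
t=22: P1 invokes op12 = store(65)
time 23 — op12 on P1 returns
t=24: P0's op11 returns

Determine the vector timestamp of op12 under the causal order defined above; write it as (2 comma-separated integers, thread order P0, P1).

(1, 5)

root op op2, invoked 2: fresh clock plus P0's own tick → (1, 0)
from VC(op2)=(1, 0), op1 (invoked 1) maxes components and bumps P1 → (1, 1)
from VC(op2)=(1, 0), op3 (invoked 4) maxes components and bumps P0 → (2, 0)
from VC(op1)=(1, 1), op5 (invoked 9) maxes components and bumps P1 → (1, 2)
from VC(op3)=(2, 0), op4 (invoked 7) maxes components and bumps P0 → (3, 0)
from VC(op5)=(1, 2), op8 (invoked 15) maxes components and bumps P1 → (1, 3)
from VC(op4)=(3, 0), op6 (invoked 10) maxes components and bumps P0 → (4, 0)
from VC(op8)=(1, 3), op10 (invoked 18) maxes components and bumps P1 → (1, 4)
from VC(op10)=(1, 4), op12 (invoked 22) maxes components and bumps P1 → (1, 5)
from VC(op5)=(1, 2), VC(op6)=(4, 0), op7 (invoked 13) maxes components and bumps P0 → (5, 2)
from VC(op7)=(5, 2), VC(op10)=(1, 4), op9 (invoked 16) maxes components and bumps P0 → (6, 4)
from VC(op9)=(6, 4), op11 (invoked 21) maxes components and bumps P0 → (7, 4)
target: VC(op12) = (1, 5)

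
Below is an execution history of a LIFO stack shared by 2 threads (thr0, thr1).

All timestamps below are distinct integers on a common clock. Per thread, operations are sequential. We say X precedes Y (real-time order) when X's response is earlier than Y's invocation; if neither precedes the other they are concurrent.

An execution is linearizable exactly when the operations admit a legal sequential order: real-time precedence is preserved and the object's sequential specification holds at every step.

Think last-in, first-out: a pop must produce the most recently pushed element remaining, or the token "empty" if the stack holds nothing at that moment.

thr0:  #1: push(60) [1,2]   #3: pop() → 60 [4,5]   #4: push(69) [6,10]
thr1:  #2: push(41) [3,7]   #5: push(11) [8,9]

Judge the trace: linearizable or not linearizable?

one valid linearization: #1, #3, #2, #4, #5
after step 1 (#1 push(60)): stack <60>
after step 2 (#3 pop() → 60): stack <>
after step 3 (#2 push(41)): stack <41>
after step 4 (#4 push(69)): stack <41,69>
after step 5 (#5 push(11)): stack <41,69,11>

linearizable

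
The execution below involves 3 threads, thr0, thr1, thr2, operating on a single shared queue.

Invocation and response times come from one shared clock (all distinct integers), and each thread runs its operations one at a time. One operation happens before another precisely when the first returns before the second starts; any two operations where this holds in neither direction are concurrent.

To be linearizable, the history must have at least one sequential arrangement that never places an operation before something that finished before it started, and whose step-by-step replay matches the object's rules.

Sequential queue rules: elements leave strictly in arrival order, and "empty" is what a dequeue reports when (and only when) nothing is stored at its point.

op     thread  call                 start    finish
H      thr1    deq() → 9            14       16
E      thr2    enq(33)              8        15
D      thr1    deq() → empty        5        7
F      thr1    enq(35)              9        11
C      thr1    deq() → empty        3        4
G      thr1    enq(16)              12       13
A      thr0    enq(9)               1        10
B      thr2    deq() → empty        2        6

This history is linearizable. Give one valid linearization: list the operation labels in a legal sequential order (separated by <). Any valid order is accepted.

step 1: B deq() → empty — queue <>
step 2: C deq() → empty — queue <>
step 3: D deq() → empty — queue <>
step 4: A enq(9) — queue <9>
step 5: E enq(33) — queue <9,33>
step 6: F enq(35) — queue <9,33,35>
step 7: G enq(16) — queue <9,33,35,16>
step 8: H deq() → 9 — queue <33,35,16>

B < C < D < A < E < F < G < H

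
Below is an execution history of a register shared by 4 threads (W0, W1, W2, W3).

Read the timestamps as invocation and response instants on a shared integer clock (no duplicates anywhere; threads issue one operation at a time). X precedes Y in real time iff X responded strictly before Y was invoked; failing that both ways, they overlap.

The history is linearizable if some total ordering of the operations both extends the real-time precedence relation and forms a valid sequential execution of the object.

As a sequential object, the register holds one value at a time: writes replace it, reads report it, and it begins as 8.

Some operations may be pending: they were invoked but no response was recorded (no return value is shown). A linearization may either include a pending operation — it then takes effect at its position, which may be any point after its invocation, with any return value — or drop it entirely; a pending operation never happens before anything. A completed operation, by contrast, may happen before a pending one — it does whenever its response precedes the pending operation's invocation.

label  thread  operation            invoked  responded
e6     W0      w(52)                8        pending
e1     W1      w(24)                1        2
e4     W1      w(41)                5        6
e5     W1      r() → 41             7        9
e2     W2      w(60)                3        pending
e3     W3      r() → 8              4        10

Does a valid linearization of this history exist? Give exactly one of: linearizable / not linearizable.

not linearizable

already the first 10 events (up to e3's response at time 10) admit no linearization; the first 9 still do
every one of the 3 real-time-consistent orders over 4 completed register ops fails the sequential spec
including or dropping the 2 pending operations (e2, e6) in any combination fails
take e1, e3, e4, e5 (pending dropped): step 2 already fails, because e3 r() → 8 cannot occur there
take e1, e4, e3, e5 (pending dropped): step 3 already fails, because e3 r() → 8 cannot occur there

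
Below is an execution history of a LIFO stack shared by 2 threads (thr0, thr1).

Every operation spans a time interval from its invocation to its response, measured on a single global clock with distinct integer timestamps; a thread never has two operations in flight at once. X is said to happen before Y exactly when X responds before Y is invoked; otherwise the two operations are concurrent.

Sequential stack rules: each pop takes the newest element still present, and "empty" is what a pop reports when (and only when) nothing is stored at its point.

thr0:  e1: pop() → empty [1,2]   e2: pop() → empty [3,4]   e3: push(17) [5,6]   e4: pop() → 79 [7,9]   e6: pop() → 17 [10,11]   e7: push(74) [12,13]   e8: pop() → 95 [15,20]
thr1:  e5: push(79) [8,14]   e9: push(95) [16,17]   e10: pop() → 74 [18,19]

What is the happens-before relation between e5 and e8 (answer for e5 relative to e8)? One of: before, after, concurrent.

before

e5 spans [8,14], e8 spans [15,20]
resp(e5)=14 < inv(e8)=15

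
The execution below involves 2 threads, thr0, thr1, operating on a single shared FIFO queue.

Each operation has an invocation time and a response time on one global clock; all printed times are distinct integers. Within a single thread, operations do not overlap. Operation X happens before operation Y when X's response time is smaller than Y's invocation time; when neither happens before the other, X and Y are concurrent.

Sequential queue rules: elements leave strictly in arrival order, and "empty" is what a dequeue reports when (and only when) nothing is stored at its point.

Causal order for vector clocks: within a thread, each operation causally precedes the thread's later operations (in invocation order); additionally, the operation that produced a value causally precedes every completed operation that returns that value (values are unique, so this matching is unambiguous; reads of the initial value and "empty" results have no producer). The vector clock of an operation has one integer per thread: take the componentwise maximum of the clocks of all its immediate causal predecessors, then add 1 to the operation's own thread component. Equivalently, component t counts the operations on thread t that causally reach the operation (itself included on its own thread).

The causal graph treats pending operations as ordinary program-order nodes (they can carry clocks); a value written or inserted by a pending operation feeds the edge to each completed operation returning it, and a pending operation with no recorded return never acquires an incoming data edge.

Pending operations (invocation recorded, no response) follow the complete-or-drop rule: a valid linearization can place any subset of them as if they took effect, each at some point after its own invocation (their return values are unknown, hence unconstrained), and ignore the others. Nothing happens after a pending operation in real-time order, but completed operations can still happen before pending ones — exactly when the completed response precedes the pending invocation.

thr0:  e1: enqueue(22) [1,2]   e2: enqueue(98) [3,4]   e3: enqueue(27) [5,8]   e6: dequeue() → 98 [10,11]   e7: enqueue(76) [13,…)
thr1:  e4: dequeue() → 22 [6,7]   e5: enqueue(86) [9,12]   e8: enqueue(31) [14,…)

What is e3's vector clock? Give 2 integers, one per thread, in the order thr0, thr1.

(3, 0)

VC(e1, invoked at 1): no causal predecessors; +1 on thr0 → (1, 0)
e4, invoked 6, takes VC(e1)=(1, 0) under max, adds 1 for thr1 → (1, 1)
e2, invoked 3, takes VC(e1)=(1, 0) under max, adds 1 for thr0 → (2, 0)
e5, invoked 9, takes VC(e4)=(1, 1) under max, adds 1 for thr1 → (1, 2)
e3, invoked 5, takes VC(e2)=(2, 0) under max, adds 1 for thr0 → (3, 0)
e8, invoked 14, takes VC(e5)=(1, 2) under max, adds 1 for thr1 → (1, 3)
e6, invoked 10, takes VC(e2)=(2, 0), VC(e3)=(3, 0) under max, adds 1 for thr0 → (4, 0)
e7, invoked 13, takes VC(e6)=(4, 0) under max, adds 1 for thr0 → (5, 0)
target: VC(e3) = (3, 0)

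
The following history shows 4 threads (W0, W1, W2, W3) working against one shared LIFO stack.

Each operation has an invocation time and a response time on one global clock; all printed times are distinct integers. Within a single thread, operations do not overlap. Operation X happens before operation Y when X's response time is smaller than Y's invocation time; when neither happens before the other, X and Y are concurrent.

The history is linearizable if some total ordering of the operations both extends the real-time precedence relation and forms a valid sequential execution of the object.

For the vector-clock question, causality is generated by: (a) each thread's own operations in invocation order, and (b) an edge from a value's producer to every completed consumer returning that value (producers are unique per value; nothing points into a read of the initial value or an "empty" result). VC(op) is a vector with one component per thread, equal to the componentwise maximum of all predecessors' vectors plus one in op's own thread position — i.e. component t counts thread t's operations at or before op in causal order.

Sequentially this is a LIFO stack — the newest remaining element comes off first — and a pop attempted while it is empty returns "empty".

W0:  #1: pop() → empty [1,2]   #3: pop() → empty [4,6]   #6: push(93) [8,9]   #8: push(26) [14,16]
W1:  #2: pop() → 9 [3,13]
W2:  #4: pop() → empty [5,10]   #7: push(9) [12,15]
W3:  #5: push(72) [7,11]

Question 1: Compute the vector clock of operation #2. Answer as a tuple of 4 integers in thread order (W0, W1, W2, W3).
Answer: (0, 1, 2, 0)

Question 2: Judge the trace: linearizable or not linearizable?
linearizable

a witness: #1, #3, #4, #5, #6, #7, #2, #8
1. #1 pop() → empty, leaving stack <>
2. #3 pop() → empty, leaving stack <>
3. #4 pop() → empty, leaving stack <>
4. #5 push(72), leaving stack <72>
5. #6 push(93), leaving stack <72,93>
6. #7 push(9), leaving stack <72,93,9>
7. #2 pop() → 9, leaving stack <72,93>
8. #8 push(26), leaving stack <72,93,26>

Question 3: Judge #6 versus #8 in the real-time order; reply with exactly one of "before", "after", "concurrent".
Answer: before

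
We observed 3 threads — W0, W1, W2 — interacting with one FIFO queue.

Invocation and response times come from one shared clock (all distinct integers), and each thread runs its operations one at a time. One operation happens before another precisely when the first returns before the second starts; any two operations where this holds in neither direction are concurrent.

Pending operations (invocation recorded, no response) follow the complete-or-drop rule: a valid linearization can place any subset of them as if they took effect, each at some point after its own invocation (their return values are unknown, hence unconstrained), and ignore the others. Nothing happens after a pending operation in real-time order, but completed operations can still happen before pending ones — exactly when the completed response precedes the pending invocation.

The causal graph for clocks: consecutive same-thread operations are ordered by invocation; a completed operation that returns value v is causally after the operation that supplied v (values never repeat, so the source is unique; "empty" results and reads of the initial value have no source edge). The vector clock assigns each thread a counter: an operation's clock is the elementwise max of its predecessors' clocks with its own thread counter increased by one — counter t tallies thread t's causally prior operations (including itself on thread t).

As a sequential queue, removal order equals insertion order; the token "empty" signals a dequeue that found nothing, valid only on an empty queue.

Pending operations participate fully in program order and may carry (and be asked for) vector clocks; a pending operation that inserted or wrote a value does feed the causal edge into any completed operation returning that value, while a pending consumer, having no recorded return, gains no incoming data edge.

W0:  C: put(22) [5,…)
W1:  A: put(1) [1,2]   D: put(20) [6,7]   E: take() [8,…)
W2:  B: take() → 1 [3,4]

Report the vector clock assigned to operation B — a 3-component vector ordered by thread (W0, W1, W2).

(0, 1, 1)

VC(A, invoked at 1): no causal predecessors; +1 on W1 → (0, 1, 0)
VC(C, invoked at 5): no causal predecessors; +1 on W0 → (1, 0, 0)
merge at B (invoked 3): VC(A)=(0, 1, 0), own-thread bump on W2 → (0, 1, 1)
merge at D (invoked 6): VC(A)=(0, 1, 0), own-thread bump on W1 → (0, 2, 0)
merge at E (invoked 8): VC(D)=(0, 2, 0), own-thread bump on W1 → (0, 3, 0)
target: VC(B) = (0, 1, 1)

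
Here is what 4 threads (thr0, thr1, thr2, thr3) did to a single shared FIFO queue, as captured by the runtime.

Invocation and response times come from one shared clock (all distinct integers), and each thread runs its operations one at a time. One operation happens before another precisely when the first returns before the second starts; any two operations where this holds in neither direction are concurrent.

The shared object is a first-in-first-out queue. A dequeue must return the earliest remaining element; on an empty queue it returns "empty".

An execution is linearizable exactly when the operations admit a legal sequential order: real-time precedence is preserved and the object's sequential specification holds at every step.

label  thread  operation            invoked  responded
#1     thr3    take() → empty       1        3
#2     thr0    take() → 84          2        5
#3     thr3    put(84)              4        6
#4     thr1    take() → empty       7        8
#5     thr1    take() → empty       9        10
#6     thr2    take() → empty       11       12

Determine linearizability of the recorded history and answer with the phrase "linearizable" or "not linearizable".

linearizable

a witness: #1, #3, #2, #4, #5, #6
1. #1 take() → empty, leaving queue <>
2. #3 put(84), leaving queue <84>
3. #2 take() → 84, leaving queue <>
4. #4 take() → empty, leaving queue <>
5. #5 take() → empty, leaving queue <>
6. #6 take() → empty, leaving queue <>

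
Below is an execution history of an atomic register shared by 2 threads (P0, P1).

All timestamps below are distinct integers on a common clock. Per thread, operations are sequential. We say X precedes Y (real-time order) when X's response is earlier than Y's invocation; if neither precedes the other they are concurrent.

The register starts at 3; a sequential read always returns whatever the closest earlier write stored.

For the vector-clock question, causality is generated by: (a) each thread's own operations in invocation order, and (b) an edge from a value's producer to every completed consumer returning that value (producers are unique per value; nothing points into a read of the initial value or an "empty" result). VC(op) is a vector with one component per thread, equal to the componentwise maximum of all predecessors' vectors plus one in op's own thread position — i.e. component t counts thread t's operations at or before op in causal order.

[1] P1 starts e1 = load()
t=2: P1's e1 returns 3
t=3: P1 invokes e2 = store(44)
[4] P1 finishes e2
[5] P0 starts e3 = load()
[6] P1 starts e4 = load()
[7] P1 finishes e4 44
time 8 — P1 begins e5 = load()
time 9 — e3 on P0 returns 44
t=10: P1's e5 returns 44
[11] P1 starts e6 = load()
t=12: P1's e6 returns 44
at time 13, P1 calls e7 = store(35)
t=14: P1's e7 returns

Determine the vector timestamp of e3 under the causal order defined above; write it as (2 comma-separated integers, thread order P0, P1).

(1, 2)

root op e1, invoked 1: fresh clock plus P1's own tick → (0, 1)
invoked at 3, e2 merges VC(e1)=(0, 1) and bumps P1's slot → (0, 2)
invoked at 6, e4 merges VC(e2)=(0, 2) and bumps P1's slot → (0, 3)
invoked at 5, e3 merges VC(e2)=(0, 2) and bumps P0's slot → (1, 2)
invoked at 8, e5 merges VC(e2)=(0, 2), VC(e4)=(0, 3) and bumps P1's slot → (0, 4)
invoked at 11, e6 merges VC(e2)=(0, 2), VC(e5)=(0, 4) and bumps P1's slot → (0, 5)
invoked at 13, e7 merges VC(e6)=(0, 5) and bumps P1's slot → (0, 6)
target: VC(e3) = (1, 2)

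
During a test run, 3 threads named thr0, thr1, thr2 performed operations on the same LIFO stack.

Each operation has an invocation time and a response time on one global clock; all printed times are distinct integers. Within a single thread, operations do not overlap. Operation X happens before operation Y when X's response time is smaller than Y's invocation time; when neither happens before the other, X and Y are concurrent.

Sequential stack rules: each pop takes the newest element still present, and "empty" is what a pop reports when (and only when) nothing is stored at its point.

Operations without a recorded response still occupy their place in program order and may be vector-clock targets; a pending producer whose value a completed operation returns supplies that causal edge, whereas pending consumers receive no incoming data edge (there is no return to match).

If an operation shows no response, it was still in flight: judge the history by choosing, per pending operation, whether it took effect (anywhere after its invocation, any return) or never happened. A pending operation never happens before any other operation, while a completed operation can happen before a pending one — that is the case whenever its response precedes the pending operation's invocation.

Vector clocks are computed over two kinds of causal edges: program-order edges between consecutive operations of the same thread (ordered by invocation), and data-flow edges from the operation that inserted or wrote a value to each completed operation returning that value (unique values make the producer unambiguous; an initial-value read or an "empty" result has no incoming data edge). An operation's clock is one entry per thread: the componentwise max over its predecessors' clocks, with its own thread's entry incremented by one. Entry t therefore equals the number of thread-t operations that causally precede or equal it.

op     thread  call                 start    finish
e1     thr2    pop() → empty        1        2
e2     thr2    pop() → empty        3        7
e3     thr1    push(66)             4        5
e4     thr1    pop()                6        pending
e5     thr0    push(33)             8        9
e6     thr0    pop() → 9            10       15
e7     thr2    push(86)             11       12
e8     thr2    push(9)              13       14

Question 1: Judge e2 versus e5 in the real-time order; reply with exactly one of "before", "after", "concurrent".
e2 spans [3,7], e5 spans [8,9]
resp(e2)=7 < inv(e5)=8

before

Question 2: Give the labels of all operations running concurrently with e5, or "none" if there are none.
e5 runs from 8 to 9; window-overlapping ops are concurrent
e1 [1,2]: before
e2 [3,7]: before
e3 [4,5]: before
e4 [6,…): concurrent
e6 [10,15]: after
e7 [11,12]: after
e8 [13,14]: after

e4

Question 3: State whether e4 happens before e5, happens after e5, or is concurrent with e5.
e4 spans [6,…), e5 spans [8,9]
the intervals overlap in both directions

concurrent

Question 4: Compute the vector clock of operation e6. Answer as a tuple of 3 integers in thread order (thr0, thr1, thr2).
e1 (invocation 1): nothing precedes it; thr2's component alone gives (0, 0, 1)
e3 (invocation 4): nothing precedes it; thr1's component alone gives (0, 1, 0)
e5 (invocation 8): nothing precedes it; thr0's component alone gives (1, 0, 0)
invoked at 3, e2 merges VC(e1)=(0, 0, 1) and bumps thr2's slot → (0, 0, 2)
invoked at 6, e4 merges VC(e3)=(0, 1, 0) and bumps thr1's slot → (0, 2, 0)
invoked at 11, e7 merges VC(e2)=(0, 0, 2) and bumps thr2's slot → (0, 0, 3)
invoked at 13, e8 merges VC(e7)=(0, 0, 3) and bumps thr2's slot → (0, 0, 4)
invoked at 10, e6 merges VC(e5)=(1, 0, 0), VC(e8)=(0, 0, 4) and bumps thr0's slot → (2, 0, 4)
target: VC(e6) = (2, 0, 4)

(2, 0, 4)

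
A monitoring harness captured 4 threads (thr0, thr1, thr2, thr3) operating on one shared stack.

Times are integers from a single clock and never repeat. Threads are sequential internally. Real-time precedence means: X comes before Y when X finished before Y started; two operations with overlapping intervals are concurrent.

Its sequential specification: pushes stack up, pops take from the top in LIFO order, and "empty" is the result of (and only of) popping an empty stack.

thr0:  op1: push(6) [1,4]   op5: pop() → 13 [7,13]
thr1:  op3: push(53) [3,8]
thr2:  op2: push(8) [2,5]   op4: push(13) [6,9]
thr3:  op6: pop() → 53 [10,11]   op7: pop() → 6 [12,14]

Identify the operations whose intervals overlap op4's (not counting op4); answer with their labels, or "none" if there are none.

op4 spans [6,9]; an op avoiding the whole window 6..9 is ordered, any other is concurrent
op1 [1,4]: before
op2 [2,5]: before
op3 [3,8]: concurrent
op5 [7,13]: concurrent
op6 [10,11]: after
op7 [12,14]: after

op3, op5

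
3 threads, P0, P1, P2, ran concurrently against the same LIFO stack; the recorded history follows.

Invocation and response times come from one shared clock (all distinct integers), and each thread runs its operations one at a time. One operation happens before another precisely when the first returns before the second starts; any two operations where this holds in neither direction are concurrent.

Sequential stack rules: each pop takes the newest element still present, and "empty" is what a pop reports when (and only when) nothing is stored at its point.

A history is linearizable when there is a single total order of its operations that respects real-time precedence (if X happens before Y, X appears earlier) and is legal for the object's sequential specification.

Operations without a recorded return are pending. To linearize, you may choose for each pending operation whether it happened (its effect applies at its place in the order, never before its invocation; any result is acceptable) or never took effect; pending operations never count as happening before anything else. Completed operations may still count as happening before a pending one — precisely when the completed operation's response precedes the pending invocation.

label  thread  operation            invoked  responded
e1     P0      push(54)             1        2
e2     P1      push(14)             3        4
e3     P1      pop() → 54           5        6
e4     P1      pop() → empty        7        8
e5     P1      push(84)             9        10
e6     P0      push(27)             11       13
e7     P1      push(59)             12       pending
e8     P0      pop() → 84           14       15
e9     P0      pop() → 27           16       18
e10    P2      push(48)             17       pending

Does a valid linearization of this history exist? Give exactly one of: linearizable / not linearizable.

through event 5 a valid linearization exists; event 6 (e3 responding at time 6) ends that
the sole real-time-consistent order of 3 completed operations fails the LIFO stack replay
sample order e1, e2, e3 stalls at step 3 — e3 pop() → 54 has no legal effect

not linearizable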